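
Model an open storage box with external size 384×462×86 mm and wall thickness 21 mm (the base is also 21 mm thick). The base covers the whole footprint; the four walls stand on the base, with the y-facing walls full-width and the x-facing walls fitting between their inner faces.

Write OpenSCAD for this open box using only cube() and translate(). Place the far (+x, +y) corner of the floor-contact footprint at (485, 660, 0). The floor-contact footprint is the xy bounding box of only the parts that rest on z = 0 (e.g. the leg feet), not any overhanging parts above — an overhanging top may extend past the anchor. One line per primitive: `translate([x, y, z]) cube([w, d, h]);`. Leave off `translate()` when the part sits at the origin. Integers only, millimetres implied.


translate([101, 198, 0]) cube([384, 462, 21]);
translate([101, 198, 21]) cube([384, 21, 65]);
translate([101, 639, 21]) cube([384, 21, 65]);
translate([101, 219, 21]) cube([21, 420, 65]);
translate([464, 219, 21]) cube([21, 420, 65]);


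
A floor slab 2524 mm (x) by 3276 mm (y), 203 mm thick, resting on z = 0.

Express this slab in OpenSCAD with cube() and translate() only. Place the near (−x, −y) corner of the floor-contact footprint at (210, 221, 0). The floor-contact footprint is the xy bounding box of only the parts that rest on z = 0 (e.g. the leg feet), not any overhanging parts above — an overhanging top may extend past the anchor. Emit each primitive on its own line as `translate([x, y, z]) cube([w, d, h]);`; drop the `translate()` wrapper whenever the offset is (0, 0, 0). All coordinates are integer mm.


translate([210, 221, 0]) cube([2524, 3276, 203]);


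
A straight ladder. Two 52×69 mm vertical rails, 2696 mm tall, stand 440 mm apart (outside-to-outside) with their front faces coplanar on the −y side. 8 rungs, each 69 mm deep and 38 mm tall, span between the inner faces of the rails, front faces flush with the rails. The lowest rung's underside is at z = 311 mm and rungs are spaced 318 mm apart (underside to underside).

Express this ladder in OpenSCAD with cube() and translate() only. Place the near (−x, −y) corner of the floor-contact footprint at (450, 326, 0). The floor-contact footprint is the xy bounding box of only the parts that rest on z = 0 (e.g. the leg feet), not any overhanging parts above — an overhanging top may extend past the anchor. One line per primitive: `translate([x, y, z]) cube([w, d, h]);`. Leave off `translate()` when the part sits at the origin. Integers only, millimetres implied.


translate([450, 326, 0]) cube([52, 69, 2696]);
translate([838, 326, 0]) cube([52, 69, 2696]);
translate([502, 326, 311]) cube([336, 69, 38]);
translate([502, 326, 629]) cube([336, 69, 38]);
translate([502, 326, 947]) cube([336, 69, 38]);
translate([502, 326, 1265]) cube([336, 69, 38]);
translate([502, 326, 1583]) cube([336, 69, 38]);
translate([502, 326, 1901]) cube([336, 69, 38]);
translate([502, 326, 2219]) cube([336, 69, 38]);
translate([502, 326, 2537]) cube([336, 69, 38]);


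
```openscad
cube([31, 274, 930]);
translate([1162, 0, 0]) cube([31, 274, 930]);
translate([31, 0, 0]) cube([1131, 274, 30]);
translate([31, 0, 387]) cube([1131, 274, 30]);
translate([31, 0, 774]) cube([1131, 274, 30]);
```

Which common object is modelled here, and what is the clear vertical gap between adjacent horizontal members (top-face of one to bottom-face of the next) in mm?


A bookshelf. The clear shelf gap is 357 mm.

Two tall side panels with 3 horizontal boards between them — a bookshelf. The first two shelf undersides are at z = 0 and z = 387; with shelf thickness 30, the clear gap is 387 − 0 − 30 = 357 mm.


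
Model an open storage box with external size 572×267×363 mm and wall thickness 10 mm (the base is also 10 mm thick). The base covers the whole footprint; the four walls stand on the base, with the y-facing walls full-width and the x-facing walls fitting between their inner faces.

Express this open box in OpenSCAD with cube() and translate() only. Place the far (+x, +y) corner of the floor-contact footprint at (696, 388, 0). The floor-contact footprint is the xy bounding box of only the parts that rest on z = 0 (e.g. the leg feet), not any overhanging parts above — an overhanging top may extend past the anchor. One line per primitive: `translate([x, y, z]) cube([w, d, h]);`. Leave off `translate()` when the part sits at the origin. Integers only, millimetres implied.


translate([124, 121, 0]) cube([572, 267, 10]);
translate([124, 121, 10]) cube([572, 10, 353]);
translate([124, 378, 10]) cube([572, 10, 353]);
translate([124, 131, 10]) cube([10, 247, 353]);
translate([686, 131, 10]) cube([10, 247, 353]);


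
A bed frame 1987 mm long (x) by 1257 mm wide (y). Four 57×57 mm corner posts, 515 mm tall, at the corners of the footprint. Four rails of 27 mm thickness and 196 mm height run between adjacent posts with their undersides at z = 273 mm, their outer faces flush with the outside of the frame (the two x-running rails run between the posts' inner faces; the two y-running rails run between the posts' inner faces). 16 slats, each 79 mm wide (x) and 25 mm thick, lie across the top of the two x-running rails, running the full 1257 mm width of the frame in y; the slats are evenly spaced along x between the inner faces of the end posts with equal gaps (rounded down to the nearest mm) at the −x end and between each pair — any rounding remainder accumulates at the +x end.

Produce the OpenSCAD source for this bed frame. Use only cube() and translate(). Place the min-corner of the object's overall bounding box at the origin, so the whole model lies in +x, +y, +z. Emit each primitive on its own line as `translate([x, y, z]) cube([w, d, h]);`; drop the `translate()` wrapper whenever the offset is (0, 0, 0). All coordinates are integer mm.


// slat z = rail_z + rail_h = 273 + 196 = 469
// slat gap = ⌊(1873 − 16·79) / 17⌋ = 35
cube([57, 57, 515]);
translate([0, 1200, 0]) cube([57, 57, 515]);
translate([1930, 0, 0]) cube([57, 57, 515]);
translate([1930, 1200, 0]) cube([57, 57, 515]);
translate([57, 0, 273]) cube([1873, 27, 196]);
translate([57, 1230, 273]) cube([1873, 27, 196]);
translate([0, 57, 273]) cube([27, 1143, 196]);
translate([1960, 57, 273]) cube([27, 1143, 196]);
translate([92, 0, 469]) cube([79, 1257, 25]);
translate([206, 0, 469]) cube([79, 1257, 25]);
translate([320, 0, 469]) cube([79, 1257, 25]);
translate([434, 0, 469]) cube([79, 1257, 25]);
translate([548, 0, 469]) cube([79, 1257, 25]);
translate([662, 0, 469]) cube([79, 1257, 25]);
translate([776, 0, 469]) cube([79, 1257, 25]);
translate([890, 0, 469]) cube([79, 1257, 25]);
translate([1004, 0, 469]) cube([79, 1257, 25]);
translate([1118, 0, 469]) cube([79, 1257, 25]);
translate([1232, 0, 469]) cube([79, 1257, 25]);
translate([1346, 0, 469]) cube([79, 1257, 25]);
translate([1460, 0, 469]) cube([79, 1257, 25]);
translate([1574, 0, 469]) cube([79, 1257, 25]);
translate([1688, 0, 469]) cube([79, 1257, 25]);
translate([1802, 0, 469]) cube([79, 1257, 25]);


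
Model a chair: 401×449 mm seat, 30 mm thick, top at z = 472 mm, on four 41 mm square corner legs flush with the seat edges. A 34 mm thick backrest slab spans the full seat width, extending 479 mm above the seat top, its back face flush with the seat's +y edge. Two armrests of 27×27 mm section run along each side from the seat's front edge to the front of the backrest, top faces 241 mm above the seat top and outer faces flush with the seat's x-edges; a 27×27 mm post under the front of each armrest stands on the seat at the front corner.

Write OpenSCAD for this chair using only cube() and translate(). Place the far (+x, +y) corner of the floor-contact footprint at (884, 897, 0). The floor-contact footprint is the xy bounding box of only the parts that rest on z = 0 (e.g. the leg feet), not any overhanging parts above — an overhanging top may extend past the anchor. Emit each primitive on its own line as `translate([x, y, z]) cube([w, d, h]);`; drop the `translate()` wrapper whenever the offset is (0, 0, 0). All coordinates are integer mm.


translate([483, 448, 442]) cube([401, 449, 30]);
translate([483, 448, 0]) cube([41, 41, 442]);
translate([843, 448, 0]) cube([41, 41, 442]);
translate([483, 856, 0]) cube([41, 41, 442]);
translate([843, 856, 0]) cube([41, 41, 442]);
translate([483, 863, 472]) cube([401, 34, 479]);
translate([483, 448, 686]) cube([27, 415, 27]);
translate([857, 448, 686]) cube([27, 415, 27]);
translate([483, 448, 472]) cube([27, 27, 214]);
translate([857, 448, 472]) cube([27, 27, 214]);


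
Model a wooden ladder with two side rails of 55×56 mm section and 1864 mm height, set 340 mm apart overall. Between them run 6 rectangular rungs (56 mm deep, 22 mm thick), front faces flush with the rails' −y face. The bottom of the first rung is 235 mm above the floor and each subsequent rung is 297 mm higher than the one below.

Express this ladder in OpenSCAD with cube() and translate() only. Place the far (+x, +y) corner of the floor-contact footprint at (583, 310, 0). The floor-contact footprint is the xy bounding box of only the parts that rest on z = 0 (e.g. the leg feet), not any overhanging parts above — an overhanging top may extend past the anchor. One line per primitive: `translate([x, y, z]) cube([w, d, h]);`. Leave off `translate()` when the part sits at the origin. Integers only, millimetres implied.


// rung span = 340 - 2*55 = 230
// rung[k] z = 235 + k*297
translate([243, 254, 0]) cube([55, 56, 1864]);
translate([528, 254, 0]) cube([55, 56, 1864]);
translate([298, 254, 235]) cube([230, 56, 22]);
translate([298, 254, 532]) cube([230, 56, 22]);
translate([298, 254, 829]) cube([230, 56, 22]);
translate([298, 254, 1126]) cube([230, 56, 22]);
translate([298, 254, 1423]) cube([230, 56, 22]);
translate([298, 254, 1720]) cube([230, 56, 22]);


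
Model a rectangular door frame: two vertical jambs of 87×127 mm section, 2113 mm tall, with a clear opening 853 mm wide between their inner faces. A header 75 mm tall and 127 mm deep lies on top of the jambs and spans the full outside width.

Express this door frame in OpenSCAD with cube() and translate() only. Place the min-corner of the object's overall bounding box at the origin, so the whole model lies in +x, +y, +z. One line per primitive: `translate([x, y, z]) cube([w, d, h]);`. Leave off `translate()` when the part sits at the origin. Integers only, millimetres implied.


cube([87, 127, 2113]);
translate([940, 0, 0]) cube([87, 127, 2113]);
translate([0, 0, 2113]) cube([1027, 127, 75]);


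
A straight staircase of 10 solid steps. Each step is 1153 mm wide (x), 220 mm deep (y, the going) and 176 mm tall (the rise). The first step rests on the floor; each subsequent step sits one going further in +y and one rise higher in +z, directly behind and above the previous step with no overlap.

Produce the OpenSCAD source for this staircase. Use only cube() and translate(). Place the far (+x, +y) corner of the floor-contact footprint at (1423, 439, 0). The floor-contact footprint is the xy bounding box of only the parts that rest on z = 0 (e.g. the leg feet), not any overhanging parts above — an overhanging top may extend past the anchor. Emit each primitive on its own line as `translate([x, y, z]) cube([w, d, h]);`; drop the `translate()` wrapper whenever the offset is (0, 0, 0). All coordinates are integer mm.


translate([270, 219, 0]) cube([1153, 220, 176]);
translate([270, 439, 176]) cube([1153, 220, 176]);
translate([270, 659, 352]) cube([1153, 220, 176]);
translate([270, 879, 528]) cube([1153, 220, 176]);
translate([270, 1099, 704]) cube([1153, 220, 176]);
translate([270, 1319, 880]) cube([1153, 220, 176]);
translate([270, 1539, 1056]) cube([1153, 220, 176]);
translate([270, 1759, 1232]) cube([1153, 220, 176]);
translate([270, 1979, 1408]) cube([1153, 220, 176]);
translate([270, 2199, 1584]) cube([1153, 220, 176]);


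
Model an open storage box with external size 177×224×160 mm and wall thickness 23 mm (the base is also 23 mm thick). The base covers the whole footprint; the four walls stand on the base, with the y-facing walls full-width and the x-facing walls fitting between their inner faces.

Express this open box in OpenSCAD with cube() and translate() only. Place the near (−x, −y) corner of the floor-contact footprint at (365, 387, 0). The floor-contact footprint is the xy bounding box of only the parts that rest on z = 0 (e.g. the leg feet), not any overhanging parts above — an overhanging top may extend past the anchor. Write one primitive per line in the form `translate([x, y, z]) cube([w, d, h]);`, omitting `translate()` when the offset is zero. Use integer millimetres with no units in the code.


translate([365, 387, 0]) cube([177, 224, 23]);
translate([365, 387, 23]) cube([177, 23, 137]);
translate([365, 588, 23]) cube([177, 23, 137]);
translate([365, 410, 23]) cube([23, 178, 137]);
translate([519, 410, 23]) cube([23, 178, 137]);


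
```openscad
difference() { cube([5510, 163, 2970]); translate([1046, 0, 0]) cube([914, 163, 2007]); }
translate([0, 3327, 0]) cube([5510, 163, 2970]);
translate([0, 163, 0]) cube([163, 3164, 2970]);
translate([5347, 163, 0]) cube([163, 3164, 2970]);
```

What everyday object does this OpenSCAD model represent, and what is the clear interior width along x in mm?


A single room. The interior width is 5184 mm.

Four walls enclosing a rectangle with a door in the front wall — a room. Outside width 5510 minus two 163 mm walls gives 5184 mm.


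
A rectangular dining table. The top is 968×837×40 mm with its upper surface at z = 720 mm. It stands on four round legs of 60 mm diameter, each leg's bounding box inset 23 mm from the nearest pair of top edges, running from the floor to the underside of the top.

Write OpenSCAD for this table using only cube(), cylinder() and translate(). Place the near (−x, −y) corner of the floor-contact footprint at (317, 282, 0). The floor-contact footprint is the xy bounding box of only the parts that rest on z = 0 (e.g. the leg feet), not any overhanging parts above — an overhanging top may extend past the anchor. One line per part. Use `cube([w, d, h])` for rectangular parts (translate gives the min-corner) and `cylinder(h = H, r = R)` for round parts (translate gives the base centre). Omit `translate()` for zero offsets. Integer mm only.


translate([294, 259, 680]) cube([968, 837, 40]);
translate([347, 312, 0]) cylinder(h = 680, r = 30);
translate([1209, 312, 0]) cylinder(h = 680, r = 30);
translate([347, 1043, 0]) cylinder(h = 680, r = 30);
translate([1209, 1043, 0]) cylinder(h = 680, r = 30);


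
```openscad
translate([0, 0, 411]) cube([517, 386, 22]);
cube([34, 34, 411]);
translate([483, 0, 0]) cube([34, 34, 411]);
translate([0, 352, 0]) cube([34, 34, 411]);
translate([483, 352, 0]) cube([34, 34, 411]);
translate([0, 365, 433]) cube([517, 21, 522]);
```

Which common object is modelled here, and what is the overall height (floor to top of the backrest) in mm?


A chair. The overall height is 955 mm.

A slab on four corner posts with a tall panel at the back — a chair. The seat slab sits at z = 411 with thickness 22, and the 522 mm backrest starts at the seat top, so the overall height is 411 + 22 + 522 = 955 mm.


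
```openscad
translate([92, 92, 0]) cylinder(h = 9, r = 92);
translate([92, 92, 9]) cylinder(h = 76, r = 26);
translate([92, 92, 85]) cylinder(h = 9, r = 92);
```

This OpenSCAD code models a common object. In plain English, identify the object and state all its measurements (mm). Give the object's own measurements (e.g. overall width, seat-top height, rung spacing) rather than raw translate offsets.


A spool: two coaxial disc flanges of radius 92 mm and thickness 9 mm, joined by a core cylinder of radius 26 mm and height 76 mm. The lower flange rests on z = 0 and the three cylinders share a vertical axis.


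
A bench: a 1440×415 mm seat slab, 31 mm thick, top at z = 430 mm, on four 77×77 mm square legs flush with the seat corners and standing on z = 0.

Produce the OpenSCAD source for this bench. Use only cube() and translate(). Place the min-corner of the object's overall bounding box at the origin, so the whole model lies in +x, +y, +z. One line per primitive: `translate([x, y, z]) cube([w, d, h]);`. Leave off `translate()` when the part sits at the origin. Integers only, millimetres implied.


translate([0, 0, 399]) cube([1440, 415, 31]);
cube([77, 77, 399]);
translate([0, 338, 0]) cube([77, 77, 399]);
translate([1363, 0, 0]) cube([77, 77, 399]);
translate([1363, 338, 0]) cube([77, 77, 399]);


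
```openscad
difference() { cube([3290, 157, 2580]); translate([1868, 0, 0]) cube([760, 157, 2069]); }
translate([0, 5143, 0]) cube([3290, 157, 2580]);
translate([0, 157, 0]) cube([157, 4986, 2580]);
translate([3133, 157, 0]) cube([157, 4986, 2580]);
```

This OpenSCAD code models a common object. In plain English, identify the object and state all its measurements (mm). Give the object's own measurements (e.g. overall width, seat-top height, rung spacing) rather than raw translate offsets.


A single room: four walls, each 2580 mm tall and 157 mm thick, enclosing an outside footprint 3290×5300 mm (x × y), no floor or roof. The front and back walls (−y and +y sides) run the full x-width; the side walls fit between their inner faces. A door opening 760 mm wide and 2069 mm tall is cut through the front wall from the floor up, its −x edge 1868 mm from the wall's −x end.


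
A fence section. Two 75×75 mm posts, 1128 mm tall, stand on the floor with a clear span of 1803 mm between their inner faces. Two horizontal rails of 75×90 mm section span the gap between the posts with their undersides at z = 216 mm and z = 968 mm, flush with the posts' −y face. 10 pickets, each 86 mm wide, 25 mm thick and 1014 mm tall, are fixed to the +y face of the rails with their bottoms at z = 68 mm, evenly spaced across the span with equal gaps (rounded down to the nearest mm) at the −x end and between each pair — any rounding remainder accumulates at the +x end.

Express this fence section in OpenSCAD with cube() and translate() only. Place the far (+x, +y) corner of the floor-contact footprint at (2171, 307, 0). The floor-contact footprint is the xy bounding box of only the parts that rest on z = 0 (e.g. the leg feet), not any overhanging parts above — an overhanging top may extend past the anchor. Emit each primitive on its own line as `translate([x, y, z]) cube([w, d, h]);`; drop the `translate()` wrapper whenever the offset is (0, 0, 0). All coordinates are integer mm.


translate([218, 232, 0]) cube([75, 75, 1128]);
translate([2096, 232, 0]) cube([75, 75, 1128]);
translate([293, 232, 216]) cube([1803, 75, 90]);
translate([293, 232, 968]) cube([1803, 75, 90]);
translate([378, 307, 68]) cube([86, 25, 1014]);
translate([549, 307, 68]) cube([86, 25, 1014]);
translate([720, 307, 68]) cube([86, 25, 1014]);
translate([891, 307, 68]) cube([86, 25, 1014]);
translate([1062, 307, 68]) cube([86, 25, 1014]);
translate([1233, 307, 68]) cube([86, 25, 1014]);
translate([1404, 307, 68]) cube([86, 25, 1014]);
translate([1575, 307, 68]) cube([86, 25, 1014]);
translate([1746, 307, 68]) cube([86, 25, 1014]);
translate([1917, 307, 68]) cube([86, 25, 1014]);


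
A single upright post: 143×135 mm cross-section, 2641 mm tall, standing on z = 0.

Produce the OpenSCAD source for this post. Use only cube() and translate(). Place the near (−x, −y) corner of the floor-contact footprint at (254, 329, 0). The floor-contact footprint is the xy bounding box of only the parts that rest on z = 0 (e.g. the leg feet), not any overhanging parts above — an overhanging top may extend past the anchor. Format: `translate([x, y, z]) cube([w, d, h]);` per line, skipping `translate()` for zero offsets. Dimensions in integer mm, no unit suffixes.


translate([254, 329, 0]) cube([143, 135, 2641]);


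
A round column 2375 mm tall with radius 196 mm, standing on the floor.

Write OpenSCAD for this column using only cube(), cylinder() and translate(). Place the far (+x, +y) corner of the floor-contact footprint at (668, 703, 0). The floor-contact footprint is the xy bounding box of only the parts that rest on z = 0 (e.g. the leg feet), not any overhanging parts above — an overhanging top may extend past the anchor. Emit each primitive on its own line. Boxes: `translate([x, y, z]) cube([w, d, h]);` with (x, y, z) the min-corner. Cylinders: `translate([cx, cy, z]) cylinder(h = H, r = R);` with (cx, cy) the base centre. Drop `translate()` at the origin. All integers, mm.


translate([472, 507, 0]) cylinder(h = 2375, r = 196);


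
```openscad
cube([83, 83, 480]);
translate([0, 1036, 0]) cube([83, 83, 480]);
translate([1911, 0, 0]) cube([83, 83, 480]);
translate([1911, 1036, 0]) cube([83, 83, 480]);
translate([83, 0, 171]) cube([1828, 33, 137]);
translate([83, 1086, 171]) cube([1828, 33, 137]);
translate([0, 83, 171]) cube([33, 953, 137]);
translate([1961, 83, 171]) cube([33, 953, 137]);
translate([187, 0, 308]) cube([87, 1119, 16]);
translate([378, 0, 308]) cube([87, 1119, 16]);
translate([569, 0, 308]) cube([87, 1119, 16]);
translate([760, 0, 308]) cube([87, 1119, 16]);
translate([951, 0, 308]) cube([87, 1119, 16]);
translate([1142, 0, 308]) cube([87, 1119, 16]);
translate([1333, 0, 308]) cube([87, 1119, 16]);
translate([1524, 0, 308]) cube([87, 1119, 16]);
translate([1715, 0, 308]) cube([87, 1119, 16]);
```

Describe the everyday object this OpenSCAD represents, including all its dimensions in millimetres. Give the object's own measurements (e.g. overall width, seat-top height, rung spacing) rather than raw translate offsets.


A bed frame 1994 mm long (x) by 1119 mm wide (y). Four 83×83 mm corner posts, 480 mm tall, at the corners of the footprint. Four rails of 33 mm thickness and 137 mm height run between adjacent posts with their undersides at z = 171 mm, their outer faces flush with the outside of the frame (the two x-running rails run between the posts' inner faces; the two y-running rails run between the posts' inner faces). 9 slats, each 87 mm wide (x) and 16 mm thick, lie across the top of the two x-running rails, running the full 1119 mm width of the frame in y; along x they sit between the end posts with a 104 mm gap after the −x posts and between neighbouring slats, leaving 109 mm before the +x posts.


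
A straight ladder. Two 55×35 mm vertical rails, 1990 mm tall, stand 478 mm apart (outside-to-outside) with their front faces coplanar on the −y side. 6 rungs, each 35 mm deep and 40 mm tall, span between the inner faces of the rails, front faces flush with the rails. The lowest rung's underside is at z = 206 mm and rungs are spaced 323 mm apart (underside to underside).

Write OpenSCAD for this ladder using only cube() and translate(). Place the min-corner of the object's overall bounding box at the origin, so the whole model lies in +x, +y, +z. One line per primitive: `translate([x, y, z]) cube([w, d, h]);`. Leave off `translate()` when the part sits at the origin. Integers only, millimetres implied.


// rung span = 478 - 2*55 = 368
// rung[k] z = 206 + k*323
cube([55, 35, 1990]);
translate([423, 0, 0]) cube([55, 35, 1990]);
translate([55, 0, 206]) cube([368, 35, 40]);
translate([55, 0, 529]) cube([368, 35, 40]);
translate([55, 0, 852]) cube([368, 35, 40]);
translate([55, 0, 1175]) cube([368, 35, 40]);
translate([55, 0, 1498]) cube([368, 35, 40]);
translate([55, 0, 1821]) cube([368, 35, 40]);


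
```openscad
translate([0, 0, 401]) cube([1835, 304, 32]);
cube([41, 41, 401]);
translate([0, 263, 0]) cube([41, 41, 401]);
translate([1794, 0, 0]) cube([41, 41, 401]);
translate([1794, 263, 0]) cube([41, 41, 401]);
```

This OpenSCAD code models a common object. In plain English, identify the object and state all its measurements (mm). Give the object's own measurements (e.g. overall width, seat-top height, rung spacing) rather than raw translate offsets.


A long wooden bench with a 1835 mm (x) × 304 mm (y) seat, 32 mm thick, its top surface 433 mm above the floor. Four 41 mm square legs at the seat corners, flush with the edges, run from z = 0 to the seat underside.


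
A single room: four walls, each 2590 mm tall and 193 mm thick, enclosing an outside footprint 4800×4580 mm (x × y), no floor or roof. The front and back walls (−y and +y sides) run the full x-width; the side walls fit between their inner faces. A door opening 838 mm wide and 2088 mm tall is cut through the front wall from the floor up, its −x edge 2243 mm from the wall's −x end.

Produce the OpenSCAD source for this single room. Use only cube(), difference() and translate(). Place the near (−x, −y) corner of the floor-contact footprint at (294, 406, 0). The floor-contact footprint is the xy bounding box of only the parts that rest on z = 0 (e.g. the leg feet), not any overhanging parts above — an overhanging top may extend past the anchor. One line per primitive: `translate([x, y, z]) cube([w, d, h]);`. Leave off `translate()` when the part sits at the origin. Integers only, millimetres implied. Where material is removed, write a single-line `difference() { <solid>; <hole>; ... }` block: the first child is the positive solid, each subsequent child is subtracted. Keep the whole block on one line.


difference() { translate([294, 406, 0]) cube([4800, 193, 2590]); translate([2537, 406, 0]) cube([838, 193, 2088]); }
translate([294, 4793, 0]) cube([4800, 193, 2590]);
translate([294, 599, 0]) cube([193, 4194, 2590]);
translate([4901, 599, 0]) cube([193, 4194, 2590]);


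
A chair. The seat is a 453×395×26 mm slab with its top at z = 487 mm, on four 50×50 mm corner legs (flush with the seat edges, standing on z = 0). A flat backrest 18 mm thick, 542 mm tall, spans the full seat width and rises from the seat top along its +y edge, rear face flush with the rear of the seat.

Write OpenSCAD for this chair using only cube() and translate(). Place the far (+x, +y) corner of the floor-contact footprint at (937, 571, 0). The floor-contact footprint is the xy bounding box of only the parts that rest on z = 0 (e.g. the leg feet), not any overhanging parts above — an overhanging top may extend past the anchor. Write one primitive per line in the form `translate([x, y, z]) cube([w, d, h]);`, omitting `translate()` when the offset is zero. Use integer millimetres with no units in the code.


translate([484, 176, 461]) cube([453, 395, 26]);
translate([484, 176, 0]) cube([50, 50, 461]);
translate([887, 176, 0]) cube([50, 50, 461]);
translate([484, 521, 0]) cube([50, 50, 461]);
translate([887, 521, 0]) cube([50, 50, 461]);
translate([484, 553, 487]) cube([453, 18, 542]);


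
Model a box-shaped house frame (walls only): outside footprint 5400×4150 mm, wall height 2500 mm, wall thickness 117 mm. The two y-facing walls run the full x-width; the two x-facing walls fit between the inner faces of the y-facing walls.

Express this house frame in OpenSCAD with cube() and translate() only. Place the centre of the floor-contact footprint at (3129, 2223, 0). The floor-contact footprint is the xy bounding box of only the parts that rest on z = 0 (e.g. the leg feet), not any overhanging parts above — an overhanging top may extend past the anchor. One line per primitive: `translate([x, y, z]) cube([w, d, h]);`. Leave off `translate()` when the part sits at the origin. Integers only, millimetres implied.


translate([429, 148, 0]) cube([5400, 117, 2500]);
translate([429, 4181, 0]) cube([5400, 117, 2500]);
translate([429, 265, 0]) cube([117, 3916, 2500]);
translate([5712, 265, 0]) cube([117, 3916, 2500]);


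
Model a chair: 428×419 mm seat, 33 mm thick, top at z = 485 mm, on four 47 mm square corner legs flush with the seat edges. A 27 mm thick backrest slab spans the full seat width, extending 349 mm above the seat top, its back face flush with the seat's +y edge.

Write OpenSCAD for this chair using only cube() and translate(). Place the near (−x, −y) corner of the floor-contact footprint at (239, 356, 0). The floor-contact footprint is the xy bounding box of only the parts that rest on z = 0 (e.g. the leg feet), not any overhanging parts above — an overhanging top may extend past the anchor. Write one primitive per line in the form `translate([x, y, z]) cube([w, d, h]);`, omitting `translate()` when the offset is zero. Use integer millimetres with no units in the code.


translate([239, 356, 452]) cube([428, 419, 33]);
translate([239, 356, 0]) cube([47, 47, 452]);
translate([620, 356, 0]) cube([47, 47, 452]);
translate([239, 728, 0]) cube([47, 47, 452]);
translate([620, 728, 0]) cube([47, 47, 452]);
translate([239, 748, 485]) cube([428, 27, 349]);


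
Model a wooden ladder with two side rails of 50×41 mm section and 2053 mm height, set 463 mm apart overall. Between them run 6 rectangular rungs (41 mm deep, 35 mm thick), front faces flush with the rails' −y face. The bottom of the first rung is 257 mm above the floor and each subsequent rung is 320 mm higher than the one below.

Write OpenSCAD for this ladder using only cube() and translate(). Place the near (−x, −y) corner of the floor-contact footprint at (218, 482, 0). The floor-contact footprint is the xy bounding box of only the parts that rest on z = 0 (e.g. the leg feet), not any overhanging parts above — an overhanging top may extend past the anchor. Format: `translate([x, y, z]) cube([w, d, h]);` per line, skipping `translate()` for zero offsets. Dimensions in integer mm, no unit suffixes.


translate([218, 482, 0]) cube([50, 41, 2053]);
translate([631, 482, 0]) cube([50, 41, 2053]);
translate([268, 482, 257]) cube([363, 41, 35]);
translate([268, 482, 577]) cube([363, 41, 35]);
translate([268, 482, 897]) cube([363, 41, 35]);
translate([268, 482, 1217]) cube([363, 41, 35]);
translate([268, 482, 1537]) cube([363, 41, 35]);
translate([268, 482, 1857]) cube([363, 41, 35]);


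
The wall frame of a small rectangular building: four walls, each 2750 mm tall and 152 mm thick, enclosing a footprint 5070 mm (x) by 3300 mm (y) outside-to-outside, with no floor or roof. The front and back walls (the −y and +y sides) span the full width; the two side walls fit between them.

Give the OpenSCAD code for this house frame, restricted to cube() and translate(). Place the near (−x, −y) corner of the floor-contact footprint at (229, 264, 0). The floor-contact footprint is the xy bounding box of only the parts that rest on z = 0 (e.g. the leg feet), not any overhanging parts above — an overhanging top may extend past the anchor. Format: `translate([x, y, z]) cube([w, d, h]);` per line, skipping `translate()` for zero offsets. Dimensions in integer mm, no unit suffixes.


translate([229, 264, 0]) cube([5070, 152, 2750]);
translate([229, 3412, 0]) cube([5070, 152, 2750]);
translate([229, 416, 0]) cube([152, 2996, 2750]);
translate([5147, 416, 0]) cube([152, 2996, 2750]);


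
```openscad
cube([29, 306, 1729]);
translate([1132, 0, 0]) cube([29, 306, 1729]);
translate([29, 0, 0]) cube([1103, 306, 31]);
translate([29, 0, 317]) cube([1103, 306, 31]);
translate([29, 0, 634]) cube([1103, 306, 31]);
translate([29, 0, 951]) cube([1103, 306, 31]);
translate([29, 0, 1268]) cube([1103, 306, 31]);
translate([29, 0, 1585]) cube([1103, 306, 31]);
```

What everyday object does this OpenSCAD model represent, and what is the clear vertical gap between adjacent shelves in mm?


A bookshelf. The clear shelf gap is 286 mm.

Two tall side panels with 6 horizontal boards between them — a bookshelf. The first two shelf undersides are at z = 0 and z = 317; with shelf thickness 31, the clear gap is 317 − 0 − 31 = 286 mm.


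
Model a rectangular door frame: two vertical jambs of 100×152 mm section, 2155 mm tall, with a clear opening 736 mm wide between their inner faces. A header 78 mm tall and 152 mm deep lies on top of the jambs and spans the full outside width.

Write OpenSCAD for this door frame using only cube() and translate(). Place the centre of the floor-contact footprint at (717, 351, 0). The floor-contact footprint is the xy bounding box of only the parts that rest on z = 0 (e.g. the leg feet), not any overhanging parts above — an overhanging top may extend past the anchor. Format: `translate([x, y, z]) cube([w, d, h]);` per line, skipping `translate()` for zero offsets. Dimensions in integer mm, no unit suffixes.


translate([249, 275, 0]) cube([100, 152, 2155]);
translate([1085, 275, 0]) cube([100, 152, 2155]);
translate([249, 275, 2155]) cube([936, 152, 78]);


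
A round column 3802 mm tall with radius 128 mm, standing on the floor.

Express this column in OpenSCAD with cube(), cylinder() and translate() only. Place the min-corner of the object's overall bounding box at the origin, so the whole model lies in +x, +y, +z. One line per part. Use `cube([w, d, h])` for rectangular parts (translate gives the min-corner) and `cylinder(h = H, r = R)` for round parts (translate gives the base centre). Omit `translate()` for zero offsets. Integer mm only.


translate([128, 128, 0]) cylinder(h = 3802, r = 128);


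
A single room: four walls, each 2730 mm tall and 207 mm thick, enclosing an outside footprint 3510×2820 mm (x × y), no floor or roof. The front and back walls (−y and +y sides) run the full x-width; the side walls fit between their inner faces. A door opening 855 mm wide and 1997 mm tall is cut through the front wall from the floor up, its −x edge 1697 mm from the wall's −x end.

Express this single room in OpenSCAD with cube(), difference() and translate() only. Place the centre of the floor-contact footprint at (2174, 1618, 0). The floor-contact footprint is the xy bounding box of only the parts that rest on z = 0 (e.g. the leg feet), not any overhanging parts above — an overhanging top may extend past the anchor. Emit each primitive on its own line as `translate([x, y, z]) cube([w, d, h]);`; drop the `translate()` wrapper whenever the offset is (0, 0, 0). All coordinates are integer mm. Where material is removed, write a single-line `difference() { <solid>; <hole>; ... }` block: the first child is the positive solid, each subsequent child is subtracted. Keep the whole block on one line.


difference() { translate([419, 208, 0]) cube([3510, 207, 2730]); translate([2116, 208, 0]) cube([855, 207, 1997]); }
translate([419, 2821, 0]) cube([3510, 207, 2730]);
translate([419, 415, 0]) cube([207, 2406, 2730]);
translate([3722, 415, 0]) cube([207, 2406, 2730]);


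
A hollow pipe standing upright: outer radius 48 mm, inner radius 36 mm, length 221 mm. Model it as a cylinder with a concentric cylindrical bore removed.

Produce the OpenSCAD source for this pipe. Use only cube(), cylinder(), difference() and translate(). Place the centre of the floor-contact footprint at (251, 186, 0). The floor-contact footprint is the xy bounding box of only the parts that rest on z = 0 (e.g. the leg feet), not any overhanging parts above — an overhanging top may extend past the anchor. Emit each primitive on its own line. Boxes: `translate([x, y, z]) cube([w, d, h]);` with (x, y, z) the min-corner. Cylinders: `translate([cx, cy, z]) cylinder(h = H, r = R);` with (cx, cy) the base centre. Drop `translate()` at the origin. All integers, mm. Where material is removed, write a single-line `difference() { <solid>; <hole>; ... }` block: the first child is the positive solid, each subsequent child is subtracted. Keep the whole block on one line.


difference() { translate([251, 186, 0]) cylinder(h = 221, r = 48); translate([251, 186, 0]) cylinder(h = 221, r = 36); }


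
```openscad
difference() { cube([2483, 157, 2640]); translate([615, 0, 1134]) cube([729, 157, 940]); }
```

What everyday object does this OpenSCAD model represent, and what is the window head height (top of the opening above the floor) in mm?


A wall with a window opening. The window head height is 2074 mm.

A wall with a rectangular opening subtracted — a window. Sill at z = 1134, opening 940 mm tall, so the head is at 1134 + 940 = 2074 mm.


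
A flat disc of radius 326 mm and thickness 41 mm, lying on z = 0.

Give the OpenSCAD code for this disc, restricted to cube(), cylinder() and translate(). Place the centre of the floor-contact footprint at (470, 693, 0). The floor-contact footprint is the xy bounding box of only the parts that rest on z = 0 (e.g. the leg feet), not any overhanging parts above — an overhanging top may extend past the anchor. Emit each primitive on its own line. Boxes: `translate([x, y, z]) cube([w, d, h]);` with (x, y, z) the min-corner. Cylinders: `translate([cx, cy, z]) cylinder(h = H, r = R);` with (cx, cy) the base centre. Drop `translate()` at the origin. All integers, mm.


translate([470, 693, 0]) cylinder(h = 41, r = 326);


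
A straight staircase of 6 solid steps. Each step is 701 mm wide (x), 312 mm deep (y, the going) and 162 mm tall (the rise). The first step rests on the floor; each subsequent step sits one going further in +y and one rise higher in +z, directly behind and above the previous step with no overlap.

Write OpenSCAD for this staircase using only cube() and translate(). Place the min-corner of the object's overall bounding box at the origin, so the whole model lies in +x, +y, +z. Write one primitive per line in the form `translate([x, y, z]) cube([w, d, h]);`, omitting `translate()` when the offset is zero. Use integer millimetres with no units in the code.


cube([701, 312, 162]);
translate([0, 312, 162]) cube([701, 312, 162]);
translate([0, 624, 324]) cube([701, 312, 162]);
translate([0, 936, 486]) cube([701, 312, 162]);
translate([0, 1248, 648]) cube([701, 312, 162]);
translate([0, 1560, 810]) cube([701, 312, 162]);


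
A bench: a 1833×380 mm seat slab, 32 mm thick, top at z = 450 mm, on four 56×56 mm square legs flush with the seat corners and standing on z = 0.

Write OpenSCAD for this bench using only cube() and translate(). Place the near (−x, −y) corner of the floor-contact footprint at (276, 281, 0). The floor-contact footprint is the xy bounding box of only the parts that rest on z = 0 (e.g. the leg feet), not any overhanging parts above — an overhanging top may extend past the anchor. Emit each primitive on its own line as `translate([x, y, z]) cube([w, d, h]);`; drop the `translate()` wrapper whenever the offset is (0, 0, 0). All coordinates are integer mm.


// leg_h = 450 − 32 = 418
translate([276, 281, 418]) cube([1833, 380, 32]);
translate([276, 281, 0]) cube([56, 56, 418]);
translate([276, 605, 0]) cube([56, 56, 418]);
translate([2053, 281, 0]) cube([56, 56, 418]);
translate([2053, 605, 0]) cube([56, 56, 418]);


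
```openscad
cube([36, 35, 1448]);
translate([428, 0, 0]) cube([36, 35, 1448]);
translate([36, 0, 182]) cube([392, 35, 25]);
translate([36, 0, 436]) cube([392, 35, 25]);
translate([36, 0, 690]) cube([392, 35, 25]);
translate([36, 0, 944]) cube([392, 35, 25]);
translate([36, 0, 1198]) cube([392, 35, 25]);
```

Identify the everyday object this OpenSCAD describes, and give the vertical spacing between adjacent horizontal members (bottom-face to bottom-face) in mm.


A ladder. The rung spacing is 254 mm.

Two tall 36×35 posts with 5 short bars between them — a ladder. Adjacent rungs sit at z = 182 and z = 436, so the spacing is 436 − 182 = 254 mm.


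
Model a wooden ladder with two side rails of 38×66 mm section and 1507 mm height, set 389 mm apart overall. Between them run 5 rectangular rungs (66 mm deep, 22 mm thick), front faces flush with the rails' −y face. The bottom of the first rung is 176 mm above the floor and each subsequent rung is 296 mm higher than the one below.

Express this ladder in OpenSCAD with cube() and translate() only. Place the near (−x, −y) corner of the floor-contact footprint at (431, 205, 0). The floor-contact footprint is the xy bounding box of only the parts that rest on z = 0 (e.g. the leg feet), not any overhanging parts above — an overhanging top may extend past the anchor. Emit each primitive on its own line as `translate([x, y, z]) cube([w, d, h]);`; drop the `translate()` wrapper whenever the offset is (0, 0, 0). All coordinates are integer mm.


// rung span = 389 - 2*38 = 313
// rung[k] z = 176 + k*296
translate([431, 205, 0]) cube([38, 66, 1507]);
translate([782, 205, 0]) cube([38, 66, 1507]);
translate([469, 205, 176]) cube([313, 66, 22]);
translate([469, 205, 472]) cube([313, 66, 22]);
translate([469, 205, 768]) cube([313, 66, 22]);
translate([469, 205, 1064]) cube([313, 66, 22]);
translate([469, 205, 1360]) cube([313, 66, 22]);
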